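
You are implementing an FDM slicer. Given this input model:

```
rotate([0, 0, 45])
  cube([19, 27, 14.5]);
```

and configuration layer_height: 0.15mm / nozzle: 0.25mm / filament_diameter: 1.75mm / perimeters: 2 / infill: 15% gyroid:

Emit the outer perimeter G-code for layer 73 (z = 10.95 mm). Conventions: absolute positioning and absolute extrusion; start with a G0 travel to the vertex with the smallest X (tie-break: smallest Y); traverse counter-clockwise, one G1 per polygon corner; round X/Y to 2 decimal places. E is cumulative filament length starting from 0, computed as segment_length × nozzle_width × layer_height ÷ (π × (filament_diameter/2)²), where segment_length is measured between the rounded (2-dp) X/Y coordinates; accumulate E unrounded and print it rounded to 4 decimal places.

At z = 10.95 mm: the cube (footprint 19×27) is included at this height; (rotated 45° about Z; rotation is an isometry so areas/perimeters/island counts are preserved). The outline is a single polygon with 4 vertices. Extrusion per mm of travel: 0.25 × 0.15 / (π × 0.875²) = 0.015591. Accumulating E over each segment gives final E = 1.4345.

G0 X-19.09 Y19.09 Z10.95
G1 X0.00 Y0.00 E0.4209
G1 X13.44 Y13.44 E0.7172
G1 X-5.66 Y32.53 E1.1383
G1 X-19.09 Y19.09 E1.4345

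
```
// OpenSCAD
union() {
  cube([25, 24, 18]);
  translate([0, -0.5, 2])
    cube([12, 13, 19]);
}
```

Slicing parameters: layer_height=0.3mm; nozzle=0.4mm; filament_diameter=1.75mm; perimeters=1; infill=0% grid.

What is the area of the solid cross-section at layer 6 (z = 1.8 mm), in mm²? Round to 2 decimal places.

At z = 1.8 mm: the cube is present — its section is the full 25×24 rectangle (area 600.00 mm²); the cube at (0, -0.5) does not reach this height (z outside [2, 21]); Combining (union): only the 25×24 cube is present, so the union is just that shape — area = 600.00 mm². Overall, the cross-section is a single solid region. Net area = 600.00 mm².

600.00 mm²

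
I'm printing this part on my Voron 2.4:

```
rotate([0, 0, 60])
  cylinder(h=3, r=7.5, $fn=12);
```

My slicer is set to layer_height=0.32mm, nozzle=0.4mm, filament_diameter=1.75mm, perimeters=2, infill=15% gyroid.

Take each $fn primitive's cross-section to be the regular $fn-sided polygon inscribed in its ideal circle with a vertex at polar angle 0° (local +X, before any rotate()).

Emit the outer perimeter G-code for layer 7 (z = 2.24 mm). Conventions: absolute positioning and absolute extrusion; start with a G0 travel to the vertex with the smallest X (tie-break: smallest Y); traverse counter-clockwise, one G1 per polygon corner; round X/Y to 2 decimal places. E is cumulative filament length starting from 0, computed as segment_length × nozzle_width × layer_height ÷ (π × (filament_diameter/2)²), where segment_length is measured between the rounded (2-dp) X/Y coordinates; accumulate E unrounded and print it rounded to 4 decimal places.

G0 X-7.50 Y0.00 Z2.24
G1 X-6.50 Y-3.75 E0.2065
G1 X-3.75 Y-6.50 E0.4135
G1 X0.00 Y-7.50 E0.6200
G1 X3.75 Y-6.50 E0.8266
G1 X6.50 Y-3.75 E1.0335
G1 X7.50 Y0.00 E1.2401
G1 X6.50 Y3.75 E1.4466
G1 X3.75 Y6.50 E1.6536
G1 X0.00 Y7.50 E1.8601
G1 X-3.75 Y6.50 E2.0666
G1 X-6.50 Y3.75 E2.2736
G1 X-7.50 Y0.00 E2.4801

At z = 2.24 mm: the r=7.5 cylinder gives a regular 12-gon of circumradius 7.5 (constant along its height); (whole slice rotated 60° about Z — lengths, areas and connectivity unchanged). The outline is a single polygon with 12 vertices. Extrusion per mm of travel: 0.4 × 0.32 / (π × 0.875²) = 0.053216. Accumulating E over each segment gives final E = 2.4801.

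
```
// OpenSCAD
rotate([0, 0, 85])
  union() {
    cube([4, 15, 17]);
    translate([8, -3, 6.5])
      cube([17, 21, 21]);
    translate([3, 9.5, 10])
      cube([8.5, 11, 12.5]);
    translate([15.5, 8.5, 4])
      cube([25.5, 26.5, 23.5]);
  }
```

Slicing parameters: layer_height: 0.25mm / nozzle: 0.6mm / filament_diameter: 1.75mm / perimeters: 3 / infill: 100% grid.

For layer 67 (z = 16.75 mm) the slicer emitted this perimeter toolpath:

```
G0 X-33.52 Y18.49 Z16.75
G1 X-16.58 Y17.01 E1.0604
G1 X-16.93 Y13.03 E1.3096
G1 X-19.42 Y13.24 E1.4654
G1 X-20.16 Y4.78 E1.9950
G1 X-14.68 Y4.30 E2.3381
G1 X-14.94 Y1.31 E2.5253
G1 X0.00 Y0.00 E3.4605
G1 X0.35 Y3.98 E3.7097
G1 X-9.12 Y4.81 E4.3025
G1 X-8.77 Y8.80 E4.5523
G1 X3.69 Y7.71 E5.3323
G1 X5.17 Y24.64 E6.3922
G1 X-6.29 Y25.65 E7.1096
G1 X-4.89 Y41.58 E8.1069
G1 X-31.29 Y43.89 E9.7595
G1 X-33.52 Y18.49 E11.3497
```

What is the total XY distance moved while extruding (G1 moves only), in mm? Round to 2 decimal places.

Sum the Euclidean lengths of each G1 segment: total = 181.99 mm.

181.99 mm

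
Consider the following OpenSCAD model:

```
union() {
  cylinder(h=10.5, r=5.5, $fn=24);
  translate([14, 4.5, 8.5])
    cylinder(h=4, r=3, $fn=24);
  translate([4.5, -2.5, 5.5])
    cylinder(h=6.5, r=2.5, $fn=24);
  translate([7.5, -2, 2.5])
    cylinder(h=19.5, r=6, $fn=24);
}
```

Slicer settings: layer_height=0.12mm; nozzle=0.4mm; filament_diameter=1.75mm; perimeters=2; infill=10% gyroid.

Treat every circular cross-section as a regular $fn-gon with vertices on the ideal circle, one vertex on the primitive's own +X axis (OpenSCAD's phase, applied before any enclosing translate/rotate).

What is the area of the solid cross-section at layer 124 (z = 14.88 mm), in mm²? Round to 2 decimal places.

At z = 14.88 mm: the cylinder does not reach this height (z outside [0, 10.5]); the cylinder at (14, 4.5) does not reach this height (z outside [8.5, 12.5]); the cylinder at (4.5, -2.5) is absent (z outside [5.5, 12]); the cylinder at (7.5, -2): section is a regular 24-gon, circumradius r=6 (area = (24/2)·6.000²·sin(360°/24) = 111.81 mm²); Combining (union): only the r=6 cylinder at (7.5, -2) is present, so the union is just that shape — area = 111.81 mm². Overall, the cross-section is a single solid region. Net area = 111.81 mm².

111.81 mm²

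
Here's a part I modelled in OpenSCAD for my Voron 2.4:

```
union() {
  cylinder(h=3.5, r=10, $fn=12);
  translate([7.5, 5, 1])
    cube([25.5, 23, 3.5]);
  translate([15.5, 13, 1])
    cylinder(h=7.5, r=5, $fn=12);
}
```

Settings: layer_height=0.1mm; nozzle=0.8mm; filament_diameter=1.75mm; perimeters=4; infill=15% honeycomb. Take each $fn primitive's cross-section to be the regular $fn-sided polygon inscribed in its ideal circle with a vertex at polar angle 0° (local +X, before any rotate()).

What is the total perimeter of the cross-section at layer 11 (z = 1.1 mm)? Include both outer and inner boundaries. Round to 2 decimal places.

155.16 mm

At z = 1.1 mm: the r=10 cylinder contributes a regular 12-gon of circumradius 10 (perimeter = 2·12·10.000·sin(180°/12) = 62.12 mm); the 25.5×23 cube at (7.5, 5) contributes its full rectangle (perimeter 97.00 mm); the r=5 cylinder at (15.5, 13) contributes a regular 12-gon of circumradius 5 (perimeter = 2·12·5.000·sin(180°/12) = 31.06 mm); Taking the union: the regions partially overlap (shared area 75.67 mm²), so the edge portions inside another operand are dropped and the merged outline is re-measured after clipping — boundary = 155.16 mm. Overall, the cross-section is a single solid region. Total boundary length (outer) = 155.16 mm.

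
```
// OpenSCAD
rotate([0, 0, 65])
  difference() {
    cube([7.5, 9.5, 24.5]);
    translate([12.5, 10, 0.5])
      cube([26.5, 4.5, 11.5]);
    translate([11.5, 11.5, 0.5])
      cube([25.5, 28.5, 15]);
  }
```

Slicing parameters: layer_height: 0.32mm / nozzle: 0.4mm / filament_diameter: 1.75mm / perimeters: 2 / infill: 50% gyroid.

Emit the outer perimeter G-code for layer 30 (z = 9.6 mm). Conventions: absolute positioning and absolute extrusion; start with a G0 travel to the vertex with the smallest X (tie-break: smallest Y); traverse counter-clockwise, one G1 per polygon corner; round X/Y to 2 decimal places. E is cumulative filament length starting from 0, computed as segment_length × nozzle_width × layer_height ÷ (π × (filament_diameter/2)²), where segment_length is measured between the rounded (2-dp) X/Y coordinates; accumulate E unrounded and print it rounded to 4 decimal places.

At z = 9.6 mm: the cube (footprint 7.5×9.5) is included at this height; the 26.5×4.5 cube at (12.5, 10) contributes its full rectangle; the cube at (11.5, 11.5) (footprint 25.5×28.5) is included at this height; Taking the first minus the rest: starting from the 7.5×9.5 cube, the 26.5×4.5 cube at (12.5, 10) misses the remaining region (no effect); the 25.5×28.5 cube at (11.5, 11.5) misses the remaining region (no effect) — 1 connected region; (rotated 65° about Z; rotation is an isometry so areas/perimeters/island counts are preserved). The outline is a single polygon with 4 vertices. Extrusion per mm of travel: 0.4 × 0.32 / (π × 0.875²) = 0.053216. Accumulating E over each segment gives final E = 1.8094.

G0 X-8.61 Y4.01 Z9.60
G1 X0.00 Y0.00 E0.5054
G1 X3.17 Y6.80 E0.9047
G1 X-5.44 Y10.81 E1.4102
G1 X-8.61 Y4.01 E1.8094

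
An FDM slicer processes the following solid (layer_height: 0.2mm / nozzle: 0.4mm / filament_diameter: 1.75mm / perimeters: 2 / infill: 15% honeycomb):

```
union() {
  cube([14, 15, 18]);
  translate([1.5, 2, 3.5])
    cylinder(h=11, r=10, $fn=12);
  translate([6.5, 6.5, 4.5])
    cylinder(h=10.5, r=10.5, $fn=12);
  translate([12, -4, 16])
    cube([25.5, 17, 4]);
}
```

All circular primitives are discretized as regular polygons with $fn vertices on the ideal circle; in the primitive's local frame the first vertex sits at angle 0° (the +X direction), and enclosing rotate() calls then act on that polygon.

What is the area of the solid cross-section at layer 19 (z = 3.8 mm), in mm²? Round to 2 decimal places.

At z = 3.8 mm: the cube (footprint 14×15) is included at this height (area 210.00 mm²); the r=10 cylinder at (1.5, 2) contributes a regular 12-gon of circumradius 10 (area = (12/2)·10.000²·sin(360°/12) = 300.00 mm²); the cylinder at (6.5, 6.5) does not reach this height (z outside [4.5, 15]); the cube at (12, -4) is absent (z outside [16, 20]); Combining (union): the regions partially overlap — summed areas 510.00 mm² minus the doubly-counted overlap 112.16 mm² gives 397.84 mm² — area = 397.84 mm². Overall, the cross-section is a single solid region. Net area = 397.84 mm².

397.84 mm²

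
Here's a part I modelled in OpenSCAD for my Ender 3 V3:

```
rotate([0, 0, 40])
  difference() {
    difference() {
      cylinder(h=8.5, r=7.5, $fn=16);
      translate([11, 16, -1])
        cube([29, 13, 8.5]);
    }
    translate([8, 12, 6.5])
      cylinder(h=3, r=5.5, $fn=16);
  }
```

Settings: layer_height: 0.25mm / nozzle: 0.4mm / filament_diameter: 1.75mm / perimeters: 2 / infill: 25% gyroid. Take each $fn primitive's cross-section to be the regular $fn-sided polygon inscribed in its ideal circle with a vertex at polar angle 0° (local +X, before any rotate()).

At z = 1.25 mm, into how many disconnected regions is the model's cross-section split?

At z = 1.25 mm: the cylinder: section is a regular 16-gon, circumradius r=7.5; the 29×13 cube at (11, 16) contributes its full rectangle; Taking the first minus the rest: starting from the r=7.5 cylinder, the 29×13 cube at (11, 16) misses the remaining region (no effect) — 1 connected region; the cylinder at (8, 12) is not intersected at this z (z outside [6.5, 9.5]); Subtracting the remaining from the first: none of the subtracted shapes is present at this height, so that combined region is unchanged — 1 connected region; (rotated 40° about Z; rotation is an isometry so areas/perimeters/island counts are preserved). The result has 1 disconnected region.

1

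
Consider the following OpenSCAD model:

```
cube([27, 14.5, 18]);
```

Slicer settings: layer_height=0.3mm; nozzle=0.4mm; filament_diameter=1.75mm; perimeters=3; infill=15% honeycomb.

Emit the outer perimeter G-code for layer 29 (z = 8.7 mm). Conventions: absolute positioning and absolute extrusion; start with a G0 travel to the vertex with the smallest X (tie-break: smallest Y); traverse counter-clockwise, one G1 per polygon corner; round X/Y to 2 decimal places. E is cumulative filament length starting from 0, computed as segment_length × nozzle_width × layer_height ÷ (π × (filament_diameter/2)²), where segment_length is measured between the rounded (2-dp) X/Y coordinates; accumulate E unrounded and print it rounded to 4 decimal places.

At z = 8.7 mm: the cube is present — its section is the full 27×14.5 rectangle. The outline is a single polygon with 4 vertices. Extrusion per mm of travel: 0.4 × 0.3 / (π × 0.875²) = 0.049890. Accumulating E over each segment gives final E = 4.1409.

G0 X0.00 Y0.00 Z8.70
G1 X27.00 Y0.00 E1.3470
G1 X27.00 Y14.50 E2.0704
G1 X0.00 Y14.50 E3.4175
G1 X0.00 Y0.00 E4.1409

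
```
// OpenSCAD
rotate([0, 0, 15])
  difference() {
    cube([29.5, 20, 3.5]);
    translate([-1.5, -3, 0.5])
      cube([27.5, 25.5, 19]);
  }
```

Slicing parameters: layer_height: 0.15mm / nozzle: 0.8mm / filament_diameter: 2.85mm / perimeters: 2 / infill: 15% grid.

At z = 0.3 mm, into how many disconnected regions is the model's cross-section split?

1

At z = 0.3 mm: the 29.5×20 cube contributes its full rectangle; the cube at (-1.5, -3) is not intersected at this z (z outside [0.5, 19.5]); Taking the first minus the rest: none of the subtracted shapes is present at this height, so the 29.5×20 cube is unchanged — 1 connected region; (rotated 15° about Z; rotation is an isometry so areas/perimeters/island counts are preserved). The result has 1 disconnected region.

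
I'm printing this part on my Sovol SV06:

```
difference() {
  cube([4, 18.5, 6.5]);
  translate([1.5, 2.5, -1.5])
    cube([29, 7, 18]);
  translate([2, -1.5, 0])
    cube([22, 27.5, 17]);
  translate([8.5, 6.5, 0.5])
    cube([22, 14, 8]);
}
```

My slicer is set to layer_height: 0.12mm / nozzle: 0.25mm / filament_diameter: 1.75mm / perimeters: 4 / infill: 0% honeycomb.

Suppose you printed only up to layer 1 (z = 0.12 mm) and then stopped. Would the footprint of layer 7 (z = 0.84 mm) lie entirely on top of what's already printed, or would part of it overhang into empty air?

Compare the two slices. At z = 0.12: the cube is present — its section is the full 4×18.5 rectangle (area 74.00 mm²); the cube at (1.5, 2.5) (footprint 29×7) is included at this height (area 203.00 mm²); the cube at (2, -1.5) is present — its section is the full 22×27.5 rectangle (area 605.00 mm²); the cube at (8.5, 6.5) is not intersected at this z (z outside [0.5, 8.5]); After the difference (first − rest): starting from the 4×18.5 cube (74.00 mm²), the 29×7 cube at (1.5, 2.5) partially overlaps it — only the 17.50 mm² overlap (of its 203.00 mm²) is removed, clipping the outline; the 22×27.5 cube at (2, -1.5) partially overlaps it — only the 23.00 mm² overlap (of its 605.00 mm²) is removed, clipping the outline — area = 33.50 mm². At z = 0.84: the 4×18.5 cube contributes its full rectangle (area 74.00 mm²); the 29×7 cube at (1.5, 2.5) contributes its full rectangle (area 203.00 mm²); the cube at (2, -1.5) (footprint 22×27.5) is included at this height (area 605.00 mm²); the cube at (8.5, 6.5) (footprint 22×14) is included at this height (area 308.00 mm²); Taking the first minus the rest: starting from the 4×18.5 cube (74.00 mm²), the 29×7 cube at (1.5, 2.5) partially overlaps it — only the 17.50 mm² overlap (of its 203.00 mm²) is removed, clipping the outline; the 22×27.5 cube at (2, -1.5) partially overlaps it — only the 23.00 mm² overlap (of its 605.00 mm²) is removed, clipping the outline; the 22×14 cube at (8.5, 6.5) misses the remaining region (no effect) — area = 33.50 mm². Checking containment: the cross-section at z = 0.84 is a subset of the cross-section at z = 0.12.

entirely on top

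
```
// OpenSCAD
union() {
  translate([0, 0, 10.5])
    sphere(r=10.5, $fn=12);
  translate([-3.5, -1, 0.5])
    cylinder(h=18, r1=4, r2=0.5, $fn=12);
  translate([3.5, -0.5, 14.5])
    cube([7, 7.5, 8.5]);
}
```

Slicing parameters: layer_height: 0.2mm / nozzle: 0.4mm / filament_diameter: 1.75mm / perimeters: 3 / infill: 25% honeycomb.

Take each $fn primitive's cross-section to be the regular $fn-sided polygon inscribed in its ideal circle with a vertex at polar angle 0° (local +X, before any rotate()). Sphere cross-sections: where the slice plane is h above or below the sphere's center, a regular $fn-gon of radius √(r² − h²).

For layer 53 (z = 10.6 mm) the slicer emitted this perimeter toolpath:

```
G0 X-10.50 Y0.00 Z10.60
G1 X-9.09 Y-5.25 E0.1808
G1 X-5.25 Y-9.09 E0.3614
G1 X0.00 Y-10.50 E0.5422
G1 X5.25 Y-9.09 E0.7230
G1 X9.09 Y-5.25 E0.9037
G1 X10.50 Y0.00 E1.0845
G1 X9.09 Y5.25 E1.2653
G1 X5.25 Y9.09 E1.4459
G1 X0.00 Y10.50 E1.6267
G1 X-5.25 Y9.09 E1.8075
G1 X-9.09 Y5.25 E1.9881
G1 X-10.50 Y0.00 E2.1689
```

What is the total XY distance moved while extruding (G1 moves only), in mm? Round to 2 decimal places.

65.21 mm

Sum the Euclidean lengths of each G1 segment: total = 65.21 mm.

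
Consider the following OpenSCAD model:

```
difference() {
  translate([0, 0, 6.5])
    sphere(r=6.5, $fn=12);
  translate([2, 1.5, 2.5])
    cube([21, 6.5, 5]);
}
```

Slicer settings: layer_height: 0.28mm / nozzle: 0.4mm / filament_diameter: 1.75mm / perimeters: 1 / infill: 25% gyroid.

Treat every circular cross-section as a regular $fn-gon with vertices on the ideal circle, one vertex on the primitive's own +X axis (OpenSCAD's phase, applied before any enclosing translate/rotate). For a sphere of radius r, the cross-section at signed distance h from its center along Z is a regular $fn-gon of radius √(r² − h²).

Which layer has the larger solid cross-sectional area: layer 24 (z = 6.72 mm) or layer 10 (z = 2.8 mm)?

layer 24 (z = 6.72 mm)

Layer 24 (z = 6.72): the r=6.5 sphere slices to a regular 12-gon of circumradius 6.496 (√(r²−h²) with h=0.22 from center) (area = (12/2)·6.496²·sin(360°/12) = 126.60 mm²); the cube at (2, 1.5) is present — its section is the full 21×6.5 rectangle (area 136.50 mm²); Taking the first minus the rest: starting from the r=6.5 sphere (126.60 mm²), the 21×6.5 cube at (2, 1.5) partially overlaps it — only the 12.75 mm² overlap (of its 136.50 mm²) is removed, clipping the outline — area = 113.85 mm². So its area = 113.85 mm². Layer 10 (z = 2.8): the sphere: section is a regular 12-gon, circumradius = √(r²−h²) = √(6.5²−3.7²) = 5.344 (area = (12/2)·5.344²·sin(360°/12) = 85.68 mm²); the 21×6.5 cube at (2, 1.5) contributes its full rectangle (area 136.50 mm²); Taking the first minus the rest: starting from the r=6.5 sphere (85.68 mm²), the 21×6.5 cube at (2, 1.5) partially overlaps it — only the 6.55 mm² overlap (of its 136.50 mm²) is removed, clipping the outline — area = 79.13 mm². So its area = 79.13 mm². Layer 24 is larger (113.85 vs 79.13 mm²).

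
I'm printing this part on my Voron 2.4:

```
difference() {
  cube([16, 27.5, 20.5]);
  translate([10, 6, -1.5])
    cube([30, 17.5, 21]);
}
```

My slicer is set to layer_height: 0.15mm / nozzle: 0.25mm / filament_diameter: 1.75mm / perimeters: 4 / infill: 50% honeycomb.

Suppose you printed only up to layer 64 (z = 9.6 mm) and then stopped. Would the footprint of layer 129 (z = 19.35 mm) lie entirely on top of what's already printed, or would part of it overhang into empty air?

entirely on top

Compare the two slices. At z = 9.6: the cube (footprint 16×27.5) is included at this height (area 440.00 mm²); the cube at (10, 6) is present — its section is the full 30×17.5 rectangle (area 525.00 mm²); Taking the first minus the rest: starting from the 16×27.5 cube (440.00 mm²), the 30×17.5 cube at (10, 6) partially overlaps it — only the 105.00 mm² overlap (of its 525.00 mm²) is removed, clipping the outline — area = 335.00 mm². At z = 19.35: the cube is present — its section is the full 16×27.5 rectangle (area 440.00 mm²); the cube at (10, 6) (footprint 30×17.5) is included at this height (area 525.00 mm²); Taking the first minus the rest: starting from the 16×27.5 cube (440.00 mm²), the 30×17.5 cube at (10, 6) partially overlaps it — only the 105.00 mm² overlap (of its 525.00 mm²) is removed, clipping the outline — area = 335.00 mm². Checking containment: the cross-section at z = 19.35 is a subset of the cross-section at z = 9.6.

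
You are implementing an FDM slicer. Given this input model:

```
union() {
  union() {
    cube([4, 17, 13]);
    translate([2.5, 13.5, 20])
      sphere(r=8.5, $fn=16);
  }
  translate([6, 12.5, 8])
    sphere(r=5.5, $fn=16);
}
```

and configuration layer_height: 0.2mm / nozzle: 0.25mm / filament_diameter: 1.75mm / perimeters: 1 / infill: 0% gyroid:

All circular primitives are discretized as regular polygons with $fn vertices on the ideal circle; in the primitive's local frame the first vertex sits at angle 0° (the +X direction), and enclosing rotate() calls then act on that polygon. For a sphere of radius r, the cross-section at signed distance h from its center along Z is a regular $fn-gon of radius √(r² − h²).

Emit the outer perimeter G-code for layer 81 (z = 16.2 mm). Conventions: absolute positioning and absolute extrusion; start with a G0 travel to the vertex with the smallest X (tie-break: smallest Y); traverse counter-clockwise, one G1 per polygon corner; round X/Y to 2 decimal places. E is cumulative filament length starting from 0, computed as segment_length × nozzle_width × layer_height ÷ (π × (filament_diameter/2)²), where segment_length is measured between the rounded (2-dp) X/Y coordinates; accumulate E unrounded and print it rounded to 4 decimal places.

At z = 16.2 mm: the cube does not reach this height (z outside [0, 13]); the r=8.5 sphere at (2.5, 13.5) slices to a regular 16-gon of circumradius 7.603 (√(r²−h²) with h=3.8 from center); Combining (union): only the r=8.5 sphere at (2.5, 13.5) is present, so the union is just that shape — 1 connected region; the sphere at (6, 12.5) does not reach this height (|z−center|=8.200 > r=5.5); Taking the union: only the result so far is present, so the union is just that shape — 1 connected region. The outline is a single polygon with 16 vertices. Extrusion per mm of travel: 0.25 × 0.2 / (π × 0.875²) = 0.020788. Accumulating E over each segment gives final E = 0.9865.

G0 X-5.10 Y13.50 Z16.20
G1 X-4.52 Y10.59 E0.0617
G1 X-2.88 Y8.12 E0.1233
G1 X-0.41 Y6.48 E0.1849
G1 X2.50 Y5.90 E0.2466
G1 X5.41 Y6.48 E0.3083
G1 X7.88 Y8.12 E0.3699
G1 X9.52 Y10.59 E0.4316
G1 X10.10 Y13.50 E0.4933
G1 X9.52 Y16.41 E0.5549
G1 X7.88 Y18.88 E0.6166
G1 X5.41 Y20.52 E0.6782
G1 X2.50 Y21.10 E0.7399
G1 X-0.41 Y20.52 E0.8016
G1 X-2.88 Y18.88 E0.8632
G1 X-4.52 Y16.41 E0.9248
G1 X-5.10 Y13.50 E0.9865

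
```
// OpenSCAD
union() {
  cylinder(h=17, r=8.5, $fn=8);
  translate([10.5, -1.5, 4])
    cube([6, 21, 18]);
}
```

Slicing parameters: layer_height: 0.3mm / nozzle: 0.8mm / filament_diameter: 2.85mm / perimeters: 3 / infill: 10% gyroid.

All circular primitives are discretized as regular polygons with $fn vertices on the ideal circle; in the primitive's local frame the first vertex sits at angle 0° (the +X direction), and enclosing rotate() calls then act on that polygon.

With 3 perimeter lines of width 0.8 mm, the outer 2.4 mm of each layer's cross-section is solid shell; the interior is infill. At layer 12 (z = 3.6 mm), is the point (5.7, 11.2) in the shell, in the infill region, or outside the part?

At z = 3.6 mm: the r=8.5 cylinder contributes a regular 8-gon of circumradius 8.5; the cube at (10.5, -1.5) does not reach this height (z outside [4, 22]); Combining (union): only the r=8.5 cylinder is present, so the union is just that shape — 1 connected region. Overall, the cross-section is a single solid region. The nearest boundary edge runs (6.01, 6.01)→(0.00, 8.50); distance from the point to it = 4.68 mm. The point is not inside any of the regions above, so it lies outside the cross-section (4.68 mm from the nearest boundary).

outside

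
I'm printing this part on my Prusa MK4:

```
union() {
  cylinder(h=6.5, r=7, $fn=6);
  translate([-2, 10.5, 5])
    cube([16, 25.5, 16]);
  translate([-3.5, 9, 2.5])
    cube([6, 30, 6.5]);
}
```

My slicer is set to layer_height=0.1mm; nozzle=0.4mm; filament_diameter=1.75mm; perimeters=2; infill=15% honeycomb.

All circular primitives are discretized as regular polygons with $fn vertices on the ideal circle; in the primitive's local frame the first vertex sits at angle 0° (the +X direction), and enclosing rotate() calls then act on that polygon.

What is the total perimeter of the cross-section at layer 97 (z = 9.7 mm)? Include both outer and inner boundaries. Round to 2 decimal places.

83.00 mm

At z = 9.7 mm: the cylinder is absent (z outside [0, 6.5]); the cube at (-2, 10.5) (footprint 16×25.5) is included at this height (perimeter 83.00 mm); the cube at (-3.5, 9) is absent (z outside [2.5, 9]); Merging all regions: only the 16×25.5 cube at (-2, 10.5) is present, so the union is just that shape — boundary = 83.00 mm. Overall, the cross-section is a single solid region. Total boundary length (outer) = 83.00 mm.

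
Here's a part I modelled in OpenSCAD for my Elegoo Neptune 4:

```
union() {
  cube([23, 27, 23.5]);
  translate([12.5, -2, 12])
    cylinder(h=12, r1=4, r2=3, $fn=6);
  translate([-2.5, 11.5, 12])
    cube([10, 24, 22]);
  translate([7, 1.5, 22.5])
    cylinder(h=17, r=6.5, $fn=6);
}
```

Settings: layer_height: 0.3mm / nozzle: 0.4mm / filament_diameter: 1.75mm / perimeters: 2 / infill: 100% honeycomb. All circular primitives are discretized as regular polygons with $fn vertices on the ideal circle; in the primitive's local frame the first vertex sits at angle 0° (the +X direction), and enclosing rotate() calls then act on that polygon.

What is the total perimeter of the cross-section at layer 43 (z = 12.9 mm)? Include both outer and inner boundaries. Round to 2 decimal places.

132.85 mm

At z = 12.9 mm: the 23×27 cube contributes its full rectangle (perimeter 100.00 mm); the cone at (12.5, -2) (r1=4→r2=3) has section circumradius 3.925 here — a regular 6-gon (perimeter = 2·6·3.925·sin(180°/6) = 23.55 mm); the 10×24 cube at (-2.5, 11.5) contributes its full rectangle (perimeter 68.00 mm); the cylinder at (7, 1.5) is absent (z outside [22.5, 39.5]); Combining (union): the regions partially overlap (shared area 122.87 mm²), so the edge portions inside another operand are dropped and the merged outline is re-measured after clipping — boundary = 132.85 mm. Overall, the cross-section is a single solid region. Total boundary length (outer) = 132.85 mm.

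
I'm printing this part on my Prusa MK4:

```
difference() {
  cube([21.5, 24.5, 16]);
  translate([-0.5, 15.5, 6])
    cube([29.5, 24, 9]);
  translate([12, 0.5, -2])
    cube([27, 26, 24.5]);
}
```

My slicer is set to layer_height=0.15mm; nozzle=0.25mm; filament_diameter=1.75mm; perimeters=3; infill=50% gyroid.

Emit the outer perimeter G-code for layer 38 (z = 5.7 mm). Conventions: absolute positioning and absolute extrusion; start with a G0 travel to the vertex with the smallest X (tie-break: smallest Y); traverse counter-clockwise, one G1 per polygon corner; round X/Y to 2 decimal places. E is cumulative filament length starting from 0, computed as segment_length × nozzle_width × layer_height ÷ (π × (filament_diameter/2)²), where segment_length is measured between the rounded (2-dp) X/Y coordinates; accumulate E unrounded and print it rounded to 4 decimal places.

G0 X0.00 Y0.00 Z5.70
G1 X21.50 Y0.00 E0.3352
G1 X21.50 Y0.50 E0.3430
G1 X12.00 Y0.50 E0.4911
G1 X12.00 Y24.50 E0.8653
G1 X0.00 Y24.50 E1.0524
G1 X0.00 Y0.00 E1.4343

At z = 5.7 mm: the 21.5×24.5 cube contributes its full rectangle; the cube at (-0.5, 15.5) is not intersected at this z (z outside [6, 15]); the cube at (12, 0.5) (footprint 27×26) is included at this height; Subtracting the remaining from the first: starting from the 21.5×24.5 cube, the 27×26 cube at (12, 0.5) partially overlaps it — only the 228.00 mm² overlap (of its 702.00 mm²) is removed, clipping the outline — 1 connected region. The outline is a single polygon with 6 vertices. Extrusion per mm of travel: 0.25 × 0.15 / (π × 0.875²) = 0.015591. Accumulating E over each segment gives final E = 1.4343.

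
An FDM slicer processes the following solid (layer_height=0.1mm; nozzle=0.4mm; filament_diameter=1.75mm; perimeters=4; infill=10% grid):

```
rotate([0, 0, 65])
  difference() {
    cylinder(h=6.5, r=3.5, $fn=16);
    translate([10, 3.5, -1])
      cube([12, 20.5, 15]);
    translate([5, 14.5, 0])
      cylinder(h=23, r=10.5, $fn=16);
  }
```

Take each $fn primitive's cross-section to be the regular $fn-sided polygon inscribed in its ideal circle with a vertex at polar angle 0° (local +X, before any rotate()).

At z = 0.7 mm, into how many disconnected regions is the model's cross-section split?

At z = 0.7 mm: the r=3.5 cylinder contributes a regular 16-gon of circumradius 3.5; the cube at (10, 3.5) (footprint 12×20.5) is included at this height; the cylinder at (5, 14.5): section is a regular 16-gon, circumradius r=10.5; Subtracting the remaining from the first: starting from the r=3.5 cylinder, the 12×20.5 cube at (10, 3.5) misses the remaining region (no effect); the r=10.5 cylinder at (5, 14.5) misses the remaining region (no effect) — 1 connected region; (rotated 65° about Z; rotation is an isometry so areas/perimeters/island counts are preserved). The result has 1 disconnected region.

1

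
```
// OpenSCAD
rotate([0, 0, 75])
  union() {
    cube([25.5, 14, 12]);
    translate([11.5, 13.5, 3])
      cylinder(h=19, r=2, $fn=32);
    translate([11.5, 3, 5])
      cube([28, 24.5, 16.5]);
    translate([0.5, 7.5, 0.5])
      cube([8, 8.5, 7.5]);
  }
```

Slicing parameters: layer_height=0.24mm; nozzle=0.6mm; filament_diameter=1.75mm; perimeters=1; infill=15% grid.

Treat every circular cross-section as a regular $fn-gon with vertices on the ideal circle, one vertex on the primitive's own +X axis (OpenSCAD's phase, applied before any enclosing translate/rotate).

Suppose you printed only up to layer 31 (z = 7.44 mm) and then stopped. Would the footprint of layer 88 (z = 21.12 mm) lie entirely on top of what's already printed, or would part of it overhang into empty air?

Compare the two slices. At z = 7.44: the cube (footprint 25.5×14) is included at this height (area 357.00 mm²); the r=2 cylinder at (11.5, 13.5) gives a regular 32-gon of circumradius 2 (constant along its height) (area = (32/2)·2.000²·sin(360°/32) = 12.49 mm²); the cube at (11.5, 3) (footprint 28×24.5) is included at this height (area 686.00 mm²); the cube at (0.5, 7.5) is present — its section is the full 8×8.5 rectangle (area 68.00 mm²); Combining (union): the regions partially overlap — summed areas 1123.49 mm² minus the doubly-counted overlap 216.35 mm² gives 907.13 mm² — area = 907.13 mm²; (rotated 75° about Z; rotation is an isometry so areas/perimeters/island counts are preserved). At z = 21.12: the cube is absent (z outside [0, 12]); the r=2 cylinder at (11.5, 13.5) gives a regular 32-gon of circumradius 2 (constant along its height) (area = (32/2)·2.000²·sin(360°/32) = 12.49 mm²); the cube at (11.5, 3) (footprint 28×24.5) is included at this height (area 686.00 mm²); the cube at (0.5, 7.5) is absent (z outside [0.5, 8]); Merging all regions: the regions partially overlap — summed areas 698.49 mm² minus the doubly-counted overlap 6.24 mm² gives 692.24 mm² — area = 692.24 mm²; (rotated 75° about Z; rotation is an isometry so areas/perimeters/island counts are preserved). Checking containment: the cross-section at z = 21.12 is a subset of the cross-section at z = 7.44.

entirely on top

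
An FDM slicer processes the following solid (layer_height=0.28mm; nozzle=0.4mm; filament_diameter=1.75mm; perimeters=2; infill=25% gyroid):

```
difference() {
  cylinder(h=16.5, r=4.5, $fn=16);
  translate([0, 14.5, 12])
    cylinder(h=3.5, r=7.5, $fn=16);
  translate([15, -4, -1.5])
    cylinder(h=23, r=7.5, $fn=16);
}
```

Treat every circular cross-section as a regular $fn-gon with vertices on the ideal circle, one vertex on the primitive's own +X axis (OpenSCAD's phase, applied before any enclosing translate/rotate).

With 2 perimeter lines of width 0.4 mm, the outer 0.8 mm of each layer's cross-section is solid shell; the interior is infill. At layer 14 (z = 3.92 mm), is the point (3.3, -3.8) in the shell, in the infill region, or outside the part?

At z = 3.92 mm: the r=4.5 cylinder contributes a regular 16-gon of circumradius 4.5; the cylinder at (0, 14.5) is absent (z outside [12, 15.5]); the cylinder at (15, -4): section is a regular 16-gon, circumradius r=7.5; Taking the first minus the rest: starting from the r=4.5 cylinder, the r=7.5 cylinder at (15, -4) misses the remaining region (no effect) — 1 connected region. Overall, the cross-section is a single solid region. The nearest boundary edge runs (3.18, -3.18)→(1.72, -4.16); distance from the point to it = 0.58 mm. The point is not inside any of the regions above, so it lies outside the cross-section (0.58 mm from the nearest boundary).

outside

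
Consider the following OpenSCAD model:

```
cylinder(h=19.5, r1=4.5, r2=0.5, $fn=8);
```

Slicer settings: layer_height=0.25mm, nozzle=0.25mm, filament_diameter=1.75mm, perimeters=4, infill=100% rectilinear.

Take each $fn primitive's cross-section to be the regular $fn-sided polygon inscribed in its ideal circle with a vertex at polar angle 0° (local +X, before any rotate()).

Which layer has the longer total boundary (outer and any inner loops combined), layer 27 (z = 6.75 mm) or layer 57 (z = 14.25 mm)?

Layer 27 (z = 6.75): the cone contributes a regular 8-gon of circumradius 3.115 (interpolated between r1=4.5 and r2=0.5 at t=0.346) (perimeter = 2·8·3.115·sin(180°/8) = 19.08 mm). So its perimeter = 19.08 mm. Layer 57 (z = 14.25): the cone: at t=0.731 of its height the radius interpolates to r₁+(r₂−r₁)t = 1.577, giving a regular 8-gon of that circumradius (perimeter = 2·8·1.577·sin(180°/8) = 9.66 mm). So its perimeter = 9.66 mm. Layer 27 is larger (19.08 vs 9.66 mm).

layer 27 (z = 6.75 mm)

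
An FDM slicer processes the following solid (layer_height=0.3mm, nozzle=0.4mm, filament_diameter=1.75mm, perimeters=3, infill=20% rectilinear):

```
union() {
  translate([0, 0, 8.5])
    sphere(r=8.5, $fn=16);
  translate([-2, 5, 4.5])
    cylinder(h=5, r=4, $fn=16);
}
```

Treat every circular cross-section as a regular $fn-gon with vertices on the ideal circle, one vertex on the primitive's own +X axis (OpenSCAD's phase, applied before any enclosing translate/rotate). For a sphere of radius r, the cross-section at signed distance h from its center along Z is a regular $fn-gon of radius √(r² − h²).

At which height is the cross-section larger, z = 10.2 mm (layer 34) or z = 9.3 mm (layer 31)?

Layer 34 (z = 10.2): the sphere: section is a regular 16-gon, circumradius = √(r²−h²) = √(8.5²−1.7²) = 8.328 (area = (16/2)·8.328²·sin(360°/16) = 212.34 mm²); the cylinder at (-2, 5) is not intersected at this z (z outside [4.5, 9.5]); Merging all regions: only the r=8.5 sphere is present, so the union is just that shape — area = 212.34 mm². So its area = 212.34 mm². Layer 31 (z = 9.3): the sphere: section is a regular 16-gon, circumradius = √(r²−h²) = √(8.5²−0.8²) = 8.462 (area = (16/2)·8.462²·sin(360°/16) = 219.23 mm²); the r=4 cylinder at (-2, 5) gives a regular 16-gon of circumradius 4 (constant along its height) (area = (16/2)·4.000²·sin(360°/16) = 48.98 mm²); Combining (union): the regions partially overlap — summed areas 268.22 mm² minus the doubly-counted overlap 44.48 mm² gives 223.74 mm² — area = 223.74 mm². So its area = 223.74 mm². Layer 31 is larger (223.74 vs 212.34 mm²).

layer 31 (z = 9.3 mm)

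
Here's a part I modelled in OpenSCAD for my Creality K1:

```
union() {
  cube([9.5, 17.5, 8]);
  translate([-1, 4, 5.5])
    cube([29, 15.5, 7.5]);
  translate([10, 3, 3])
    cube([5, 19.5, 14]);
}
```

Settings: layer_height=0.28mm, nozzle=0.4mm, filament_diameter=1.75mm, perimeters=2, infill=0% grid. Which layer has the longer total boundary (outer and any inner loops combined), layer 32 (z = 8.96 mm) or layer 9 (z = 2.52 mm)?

Layer 32 (z = 8.96): the cube is absent (z outside [0, 8]); the cube at (-1, 4) (footprint 29×15.5) is included at this height (perimeter 89.00 mm); the 5×19.5 cube at (10, 3) contributes its full rectangle (perimeter 49.00 mm); Taking the union: the regions partially overlap (shared area 77.50 mm²), so the edge portions inside another operand are dropped and the merged outline is re-measured after clipping — boundary = 97.00 mm. So its perimeter = 97.00 mm. Layer 9 (z = 2.52): the 9.5×17.5 cube contributes its full rectangle (perimeter 54.00 mm); the cube at (-1, 4) is absent (z outside [5.5, 13]); the cube at (10, 3) is not intersected at this z (z outside [3, 17]); Combining (union): only the 9.5×17.5 cube is present, so the union is just that shape — boundary = 54.00 mm. So its perimeter = 54.00 mm. Layer 32 is larger (97.00 vs 54.00 mm).

layer 32 (z = 8.96 mm)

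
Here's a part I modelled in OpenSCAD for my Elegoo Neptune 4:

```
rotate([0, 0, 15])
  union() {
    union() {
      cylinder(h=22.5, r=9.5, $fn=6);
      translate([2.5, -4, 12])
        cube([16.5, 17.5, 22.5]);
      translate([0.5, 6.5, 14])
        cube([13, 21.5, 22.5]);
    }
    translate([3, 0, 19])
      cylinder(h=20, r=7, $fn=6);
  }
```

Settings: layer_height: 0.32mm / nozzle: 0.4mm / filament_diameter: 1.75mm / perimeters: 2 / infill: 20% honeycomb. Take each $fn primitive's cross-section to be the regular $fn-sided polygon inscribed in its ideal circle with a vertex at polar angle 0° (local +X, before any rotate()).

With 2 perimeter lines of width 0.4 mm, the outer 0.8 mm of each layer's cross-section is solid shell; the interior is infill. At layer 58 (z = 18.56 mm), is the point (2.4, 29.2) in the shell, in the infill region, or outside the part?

At z = 18.56 mm: the r=9.5 cylinder contributes a regular 6-gon of circumradius 9.5; the cube at (2.5, -4) (footprint 16.5×17.5) is included at this height; the cube at (0.5, 6.5) (footprint 13×21.5) is included at this height; Merging all regions: the regions partially overlap (shared area 141.89 mm²), so overlapping operands fuse into one piece — 1 connected region; the cylinder at (3, 0) does not reach this height (z outside [19, 39]); Merging all regions: only that combined region is present, so the union is just that shape — 1 connected region; (whole slice rotated 15° about Z — lengths, areas and connectivity unchanged). Overall, the cross-section is a single solid region. Undo the 15° rotation: the query point maps to (9.876, 27.584) in the un-rotated model frame. The nearest boundary edge runs (0.50, 28.00)→(13.50, 28.00); distance from the point to it = 0.42 mm. The point is inside the cross-section, 0.42 mm from the nearest boundary — within the 0.8 mm shell band (2 × 0.4).

shell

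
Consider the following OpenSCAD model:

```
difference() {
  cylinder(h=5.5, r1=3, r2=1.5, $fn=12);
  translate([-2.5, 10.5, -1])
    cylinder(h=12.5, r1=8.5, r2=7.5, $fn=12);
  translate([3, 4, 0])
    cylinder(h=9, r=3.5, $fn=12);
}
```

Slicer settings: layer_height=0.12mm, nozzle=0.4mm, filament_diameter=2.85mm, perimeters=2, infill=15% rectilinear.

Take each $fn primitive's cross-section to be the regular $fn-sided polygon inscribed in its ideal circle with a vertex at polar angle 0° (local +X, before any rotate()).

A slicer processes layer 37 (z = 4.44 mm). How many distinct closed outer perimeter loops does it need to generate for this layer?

1

At z = 4.44 mm: the cone (r1=3→r2=1.5) has section circumradius 1.789 here — a regular 12-gon; the cone at (-2.5, 10.5) contributes a regular 12-gon of circumradius 8.065 (interpolated between r1=8.5 and r2=7.5 at t=0.435); the r=3.5 cylinder at (3, 4) gives a regular 12-gon of circumradius 3.5 (constant along its height); Taking the first minus the rest: starting from the cone, the cone at (-2.5, 10.5) misses the remaining region (no effect); the r=3.5 cylinder at (3, 4) partially overlaps it — only the 0.15 mm² overlap (of its 36.75 mm²) is removed, clipping the outline — 1 connected region. The result has 1 disconnected region.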